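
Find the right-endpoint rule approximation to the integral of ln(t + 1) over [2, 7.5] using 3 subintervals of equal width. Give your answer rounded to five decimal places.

Δt = (7.5 − 2)/3 = 11/6.
Right endpoints: 23/6, 17/3, 7.5.
f(23/6) ≈ 1.57554, f(17/3) ≈ 1.89712, f(7.5) ≈ 2.14007.
Sum = Δt · [f(23/6) + f(17/3) + f(7.5)].
Sum ≈ 10.28999.

10.28999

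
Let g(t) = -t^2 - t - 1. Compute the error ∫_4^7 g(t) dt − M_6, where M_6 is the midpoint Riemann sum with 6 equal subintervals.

Exact integral: ∫_4^7 g(t) dt = -112.5.
M_6 = -112.4375.
Error = -112.5 − (-112.4375) = -0.0625.

-0.0625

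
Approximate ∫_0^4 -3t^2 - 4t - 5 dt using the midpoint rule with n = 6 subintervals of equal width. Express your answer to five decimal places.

-115.55556

Δt = (4 − 0)/6 = 2/3.
Midpoints: 1/3, 1, 5/3, 7/3, 3, 11/3.
f(1/3) = -20/3, f(1) = -12, f(5/3) = -20, f(7/3) = -92/3, f(3) = -44, f(11/3) = -60.
Sum = Δt · [f(1/3) + f(1) + f(5/3) + ...].
Sum ≈ -115.55556.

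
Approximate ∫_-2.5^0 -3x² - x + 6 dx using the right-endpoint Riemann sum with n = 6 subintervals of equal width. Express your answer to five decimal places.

Δx = (0 − (-2.5))/6 = 5/12.
Right endpoints: -25/12, -5/3, -1.25, -5/6, -5/12, 0.
f(-25/12) = -4.9375, f(-5/3) = -2/3, f(-1.25) = 2.5625, f(-5/6) = 4.75, f(-5/12) = 283/48, f(0) = 6.
Sum = Δx · [f(-25/12) + f(-5/3) + f(-1.25) + ...].
Sum ≈ 5.66840.

5.66840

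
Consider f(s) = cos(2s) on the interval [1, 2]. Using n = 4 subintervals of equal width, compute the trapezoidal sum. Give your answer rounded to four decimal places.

-0.8156

Δs = (2 − 1)/4 = 0.25.
f(1) ≈ -0.4161, f(1.25) ≈ -0.8011, f(1.5) ≈ -0.9900, f(1.75) ≈ -0.9365, f(2) ≈ -0.6536.
T_4 = (Δs/2)·[f(s_0) + 2f(s_1) + 2f(s_2) + 2f(s_3) + f(s_4)].
Sum ≈ -0.8156.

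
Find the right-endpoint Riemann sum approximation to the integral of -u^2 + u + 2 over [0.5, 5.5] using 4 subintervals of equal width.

Δu = (5.5 − 0.5)/4 = 1.25.
Right endpoints: 1.75, 3, 4.25, 5.5.
f(1.75) = 0.6875, f(3) = -4, f(4.25) = -11.8125, f(5.5) = -22.75.
Sum = Δu · [f(1.75) + f(3) + f(4.25) + f(5.5)].
Sum = -47.34375.

-47.34375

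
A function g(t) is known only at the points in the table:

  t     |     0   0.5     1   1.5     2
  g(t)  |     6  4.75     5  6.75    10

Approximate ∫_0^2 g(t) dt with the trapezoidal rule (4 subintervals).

12.25

Δt = 0.5.
T_4 = (0.5/2)·[6 + 2·4.75 + 2·5 + 2·6.75 + 10] = 12.25.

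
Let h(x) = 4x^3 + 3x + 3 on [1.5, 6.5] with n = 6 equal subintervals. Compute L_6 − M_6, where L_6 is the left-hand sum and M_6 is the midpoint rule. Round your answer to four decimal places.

-416.6667

L_6 ≈ 1424.444444.
M_6 ≈ 1841.111111.
L_6 − M_6 ≈ -416.6667.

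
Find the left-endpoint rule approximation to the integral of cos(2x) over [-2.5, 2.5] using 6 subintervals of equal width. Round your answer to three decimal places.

Δx = (2.5 − (-2.5))/6 = 5/6.
Left endpoints: -2.5, -5/3, -5/6, 0, 5/6, 5/3.
f(-2.5) ≈ 0.284, f(-5/3) ≈ -0.982, f(-5/6) ≈ -0.096, f(0) ≈ 1.000, f(5/6) ≈ -0.096, f(5/3) ≈ -0.982.
Sum = Δx · [f(-2.5) + f(-5/3) + f(-5/6) + ...].
Sum ≈ -0.726.

-0.726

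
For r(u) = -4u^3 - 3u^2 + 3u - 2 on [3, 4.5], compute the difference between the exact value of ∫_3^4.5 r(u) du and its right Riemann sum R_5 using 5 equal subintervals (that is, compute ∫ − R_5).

43.9425

Exact integral: ∫_3^4.5 r(u) du = -379.3125.
R_5 = -423.255.
Error = -379.3125 − (-423.255) = 43.9425.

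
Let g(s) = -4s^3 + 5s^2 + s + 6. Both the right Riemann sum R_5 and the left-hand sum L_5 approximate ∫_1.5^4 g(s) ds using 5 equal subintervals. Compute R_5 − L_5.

-85.625

R_5 = -173.75.
L_5 = -88.125.
R_5 − L_5 = -85.625.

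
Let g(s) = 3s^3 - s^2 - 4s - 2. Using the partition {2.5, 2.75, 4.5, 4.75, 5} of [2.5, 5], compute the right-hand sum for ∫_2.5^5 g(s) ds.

569.9140625

Subinterval widths: 0.25, 1.75, 0.25, 0.25.
Right endpoints: 2.75, 4.5, 4.75, 5.
g(2.75) = 41.828125, g(4.5) = 233.125, g(4.75) = 277.953125, g(5) = 328.
Sum = Σ Δs_i · g(s_i).
Sum = 569.9140625.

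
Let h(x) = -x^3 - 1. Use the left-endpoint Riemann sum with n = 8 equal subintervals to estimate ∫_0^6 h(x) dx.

Δx = (6 − 0)/8 = 0.75.
Left endpoints: 0, 0.75, 1.5, 2.25, 3, 3.75, 4.5, 5.25.
h(0) = -1, h(0.75) = -1.421875, h(1.5) = -4.375, h(2.25) = -12.390625, h(3) = -28, h(3.75) = -53.734375, h(4.5) = -92.125, h(5.25) = -145.703125.
Sum = Δx · [h(0) + h(0.75) + h(1.5) + ...].
Sum = -254.0625.

-254.0625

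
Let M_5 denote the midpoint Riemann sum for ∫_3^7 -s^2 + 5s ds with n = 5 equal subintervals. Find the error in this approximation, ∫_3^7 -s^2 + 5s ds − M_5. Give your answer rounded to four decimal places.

Exact integral: ∫_3^7 f(s) ds ≈ -5.333333.
M_5 = -5.12.
Error ≈ -5.333333 − (-5.12) ≈ -0.2133.

-0.2133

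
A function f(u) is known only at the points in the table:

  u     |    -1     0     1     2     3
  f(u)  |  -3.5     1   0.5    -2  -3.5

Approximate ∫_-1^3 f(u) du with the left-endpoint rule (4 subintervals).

Δu = 1.
Sum = 1·[(-3.5) + 1 + 0.5 + (-2)] = -4.

-4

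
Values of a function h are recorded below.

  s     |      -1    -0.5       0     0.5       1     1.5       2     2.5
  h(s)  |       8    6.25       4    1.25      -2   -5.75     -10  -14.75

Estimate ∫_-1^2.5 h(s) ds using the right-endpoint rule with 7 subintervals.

-10.5

Δs = 0.5.
Sum = 0.5·[6.25 + 4 + 1.25 + (-2) + (-5.75) + (-10) + (-14.75)] = -10.5.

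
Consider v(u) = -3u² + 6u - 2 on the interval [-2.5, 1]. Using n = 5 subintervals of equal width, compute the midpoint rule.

-38.94625

Δu = (1 − (-2.5))/5 = 0.7.
Midpoints: -2.15, -1.45, -0.75, -0.05, 0.65.
v(-2.15) = -28.7675, v(-1.45) = -17.0075, v(-0.75) = -8.1875, v(-0.05) = -2.3075, v(0.65) = 0.6325.
Sum = Δu · [v(-2.15) + v(-1.45) + v(-0.75) + v(-0.05) + v(0.65)].
Sum = -38.94625.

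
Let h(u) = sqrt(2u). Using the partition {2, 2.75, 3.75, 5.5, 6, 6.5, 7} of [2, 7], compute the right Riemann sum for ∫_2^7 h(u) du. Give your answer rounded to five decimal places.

15.70727

Subinterval widths: 0.75, 1, 1.75, 0.5, 0.5, 0.5.
Right endpoints: 2.75, 3.75, 5.5, 6, 6.5, 7.
h(2.75) ≈ 2.34521, h(3.75) ≈ 2.73861, h(5.5) ≈ 3.31662, h(6) ≈ 3.46410, h(6.5) ≈ 3.60555, h(7) ≈ 3.74166.
Sum = Σ Δu_i · h(u_i).
Sum ≈ 15.70727.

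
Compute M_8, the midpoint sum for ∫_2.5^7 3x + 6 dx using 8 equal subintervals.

91.125

Δx = (7 − 2.5)/8 = 0.5625.
Midpoints: 2.78125, 3.34375, 3.90625, 4.46875, 5.03125, 5.59375, 6.15625, 6.71875.
f(2.78125) = 14.34375, f(3.34375) = 16.03125, f(3.90625) = 17.71875, f(4.46875) = 19.40625, f(5.03125) = 21.09375, f(5.59375) = 22.78125, f(6.15625) = 24.46875, f(6.71875) = 26.15625.
Sum = Δx · [f(2.78125) + f(3.34375) + f(3.90625) + ...].
Sum = 91.125.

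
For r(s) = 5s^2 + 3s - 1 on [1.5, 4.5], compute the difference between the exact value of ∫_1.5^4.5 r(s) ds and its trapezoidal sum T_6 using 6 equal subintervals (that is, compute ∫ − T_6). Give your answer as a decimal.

Exact integral: ∫_1.5^4.5 r(s) ds = 170.25.
T_6 = 170.875.
Error = 170.25 − 170.875 = -0.625.

-0.625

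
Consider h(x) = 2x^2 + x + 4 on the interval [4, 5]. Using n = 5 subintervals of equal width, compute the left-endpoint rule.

Δx = (5 − 4)/5 = 0.2.
Left endpoints: 4, 4.2, 4.4, 4.6, 4.8.
h(4) = 40, h(4.2) = 43.48, h(4.4) = 47.12, h(4.6) = 50.92, h(4.8) = 54.88.
Sum = Δx · [h(4) + h(4.2) + h(4.4) + h(4.6) + h(4.8)].
Sum = 47.28.

47.28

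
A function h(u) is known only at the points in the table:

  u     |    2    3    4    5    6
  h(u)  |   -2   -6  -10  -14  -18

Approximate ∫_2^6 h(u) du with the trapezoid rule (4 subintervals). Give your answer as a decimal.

Δu = 1.
T_4 = (1/2)·[(-2) + 2·(-6) + 2·(-10) + 2·(-14) + (-18)] = -40.

-40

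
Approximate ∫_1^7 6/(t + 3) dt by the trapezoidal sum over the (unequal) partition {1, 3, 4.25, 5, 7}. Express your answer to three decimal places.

5.584

Subinterval widths: 2, 1.25, 0.75, 2.
f(1) = 1.5, f(3) = 1, f(4.25) = 24/29, f(5) = 0.75, f(7) = 0.6.
On each subinterval the trapezoid contributes (Δt_i/2)·[f(t_{i-1}) + f(t_i)].
Sum ≈ 5.584.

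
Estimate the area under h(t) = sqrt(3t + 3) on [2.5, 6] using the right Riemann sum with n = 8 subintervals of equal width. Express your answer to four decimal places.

Δt = (6 − 2.5)/8 = 0.4375.
Right endpoints: 2.9375, 3.375, 3.8125, 4.25, 4.6875, 5.125, 5.5625, 6.
h(2.9375) ≈ 3.4369, h(3.375) ≈ 3.6228, h(3.8125) ≈ 3.7997, h(4.25) ≈ 3.9686, h(4.6875) ≈ 4.1307, h(5.125) ≈ 4.2866, h(5.5625) ≈ 4.4371, h(6) ≈ 4.5826.
Sum = Δt · [h(2.9375) + h(3.375) + h(3.8125) + ...].
Sum ≈ 14.1159.

14.1159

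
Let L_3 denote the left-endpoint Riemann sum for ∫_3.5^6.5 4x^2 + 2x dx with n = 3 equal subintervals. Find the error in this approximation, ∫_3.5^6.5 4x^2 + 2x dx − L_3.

Exact integral: ∫_3.5^6.5 f(x) dx = 339.
L_3 = 278.
Error = 339 − 278 = 61.

61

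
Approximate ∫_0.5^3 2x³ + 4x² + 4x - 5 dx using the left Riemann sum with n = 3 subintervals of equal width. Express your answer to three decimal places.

44.352

Δx = (3 − 0.5)/3 = 5/6.
Left endpoints: 0.5, 4/3, 13/6.
f(0.5) = -1.75, f(4/3) = 329/27, f(13/6) = 4621/108.
Sum = Δx · [f(0.5) + f(4/3) + f(13/6)].
Sum ≈ 44.352.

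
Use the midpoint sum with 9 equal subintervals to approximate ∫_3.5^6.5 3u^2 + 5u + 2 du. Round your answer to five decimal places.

312.66667

Δu = (6.5 − 3.5)/9 = 1/3.
Midpoints: 11/3, 4, 13/3, 14/3, 5, 16/3, 17/3, 6, 19/3.
f(11/3) = 182/3, f(4) = 70, f(13/3) = 80, f(14/3) = 272/3, f(5) = 102, f(16/3) = 114, f(17/3) = 380/3, f(6) = 140, f(19/3) = 154.
Sum = Δu · [f(11/3) + f(4) + f(13/3) + ...].
Sum ≈ 312.66667.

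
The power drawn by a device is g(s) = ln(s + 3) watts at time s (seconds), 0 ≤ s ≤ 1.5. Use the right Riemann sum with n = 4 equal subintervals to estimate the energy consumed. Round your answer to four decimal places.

2.0472

Δs = (1.5 − 0)/4 = 0.375.
Right endpoints: 0.375, 0.75, 1.125, 1.5.
g(0.375) ≈ 1.2164, g(0.75) ≈ 1.3218, g(1.125) ≈ 1.4171, g(1.5) ≈ 1.5041.
Sum = Δs · [g(0.375) + g(0.75) + g(1.125) + g(1.5)].
Sum ≈ 2.0472.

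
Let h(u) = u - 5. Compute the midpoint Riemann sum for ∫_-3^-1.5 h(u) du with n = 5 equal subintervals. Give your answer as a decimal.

-10.875

Δu = (-1.5 − (-3))/5 = 0.3.
Midpoints: -2.85, -2.55, -2.25, -1.95, -1.65.
h(-2.85) = -7.85, h(-2.55) = -7.55, h(-2.25) = -7.25, h(-1.95) = -6.95, h(-1.65) = -6.65.
Sum = Δu · [h(-2.85) + h(-2.55) + h(-2.25) + h(-1.95) + h(-1.65)].
Sum = -10.875.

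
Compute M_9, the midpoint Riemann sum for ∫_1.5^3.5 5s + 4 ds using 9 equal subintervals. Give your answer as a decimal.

Δs = (3.5 − 1.5)/9 = 2/9.
Midpoints: 29/18, 11/6, 37/18, 41/18, 2.5, 49/18, 53/18, 19/6, 61/18.
f(29/18) = 217/18, f(11/6) = 79/6, f(37/18) = 257/18, f(41/18) = 277/18, f(2.5) = 16.5, f(49/18) = 317/18, f(53/18) = 337/18, f(19/6) = 119/6, f(61/18) = 377/18.
Sum = Δs · [f(29/18) + f(11/6) + f(37/18) + ...].
Sum = 33.

33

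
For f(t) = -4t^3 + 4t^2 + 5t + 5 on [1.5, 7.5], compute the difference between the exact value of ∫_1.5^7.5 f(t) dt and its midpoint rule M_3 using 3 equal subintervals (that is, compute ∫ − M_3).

Exact integral: ∫_1.5^7.5 f(t) dt = -2436.
M_3 = -2336.
Error = -2436 − (-2336) = -100.

-100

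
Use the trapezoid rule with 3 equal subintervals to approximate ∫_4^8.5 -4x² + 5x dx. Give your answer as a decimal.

Δx = (8.5 − 4)/3 = 1.5.
f(4) = -44, f(5.5) = -93.5, f(7) = -161, f(8.5) = -246.5.
T_3 = (Δx/2)·[f(x_0) + 2f(x_1) + 2f(x_2) + f(x_3)].
Sum = -599.625.

-599.625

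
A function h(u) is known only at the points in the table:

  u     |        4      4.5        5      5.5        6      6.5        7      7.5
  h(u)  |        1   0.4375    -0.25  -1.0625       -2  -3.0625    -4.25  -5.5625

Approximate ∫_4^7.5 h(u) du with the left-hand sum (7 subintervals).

Δu = 0.5.
Sum = 0.5·[1 + 0.4375 + (-0.25) + (-1.0625) + (-2) + (-3.0625) + (-4.25)] = -4.59375.

-4.59375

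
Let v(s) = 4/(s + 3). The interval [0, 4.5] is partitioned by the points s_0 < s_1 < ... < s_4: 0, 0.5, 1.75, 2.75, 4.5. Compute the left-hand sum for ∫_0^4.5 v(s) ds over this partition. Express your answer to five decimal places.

Subinterval widths: 0.5, 1.25, 1, 1.75.
Left endpoints: 0, 0.5, 1.75, 2.75.
v(0) = 4/3, v(0.5) = 8/7, v(1.75) = 16/19, v(2.75) = 16/23.
Sum = Σ Δs_i · v(s_i).
Sum ≈ 4.15473.

4.15473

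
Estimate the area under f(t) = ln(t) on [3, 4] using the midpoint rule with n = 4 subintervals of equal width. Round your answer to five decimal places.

Δt = (4 − 3)/4 = 0.25.
Midpoints: 3.125, 3.375, 3.625, 3.875.
f(3.125) ≈ 1.13943, f(3.375) ≈ 1.21640, f(3.625) ≈ 1.28785, f(3.875) ≈ 1.35455.
Sum = Δt · [f(3.125) + f(3.375) + f(3.625) + f(3.875)].
Sum ≈ 1.24956.

1.24956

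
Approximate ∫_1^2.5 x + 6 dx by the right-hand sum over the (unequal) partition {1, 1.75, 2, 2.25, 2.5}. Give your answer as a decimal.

Subinterval widths: 0.75, 0.25, 0.25, 0.25.
Right endpoints: 1.75, 2, 2.25, 2.5.
f(1.75) = 7.75, f(2) = 8, f(2.25) = 8.25, f(2.5) = 8.5.
Sum = Σ Δx_i · f(x_i).
Sum = 12.

12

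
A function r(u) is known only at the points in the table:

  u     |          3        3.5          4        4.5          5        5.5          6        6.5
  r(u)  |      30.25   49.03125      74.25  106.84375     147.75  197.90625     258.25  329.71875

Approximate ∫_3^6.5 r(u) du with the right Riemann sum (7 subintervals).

Δu = 0.5.
Sum = 0.5·[49.03125 + 74.25 + 106.84375 + 147.75 + 197.90625 + 258.25 + 329.71875] = 581.875.

581.875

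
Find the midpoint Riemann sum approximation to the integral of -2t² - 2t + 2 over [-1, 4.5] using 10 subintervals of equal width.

Δt = (4.5 − (-1))/10 = 0.55.
Midpoints: -0.725, -0.175, 0.375, 0.925, 1.475, 2.025, 2.575, 3.125, 3.675, 4.225.
f(-0.725) = 2.39875, f(-0.175) = 2.28875, f(0.375) = 0.96875, f(0.925) = -1.56125, f(1.475) = -5.30125, f(2.025) = -10.25125, f(2.575) = -16.41125, f(3.125) = -23.78125, f(3.675) = -32.36125, f(4.225) = -42.15125.
Sum = Δt · [f(-0.725) + f(-0.175) + f(0.375) + ...].
Sum = -69.389375.

-69.389375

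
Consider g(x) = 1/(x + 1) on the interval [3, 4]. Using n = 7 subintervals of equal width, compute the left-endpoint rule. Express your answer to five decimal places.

Δx = (4 − 3)/7 = 1/7.
Left endpoints: 3, 22/7, 23/7, 24/7, 25/7, 26/7, 27/7.
g(3) = 0.25, g(22/7) = 7/29, g(23/7) = 7/30, g(24/7) = 7/31, g(25/7) = 0.21875, g(26/7) = 7/33, g(27/7) = 7/34.
Sum = Δx · [g(3) + g(22/7) + g(23/7) + ...].
Sum ≈ 0.22675.

0.22675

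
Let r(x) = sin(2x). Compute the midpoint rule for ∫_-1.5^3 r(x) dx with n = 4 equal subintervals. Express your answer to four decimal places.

-1.2158

Δx = (3 − (-1.5))/4 = 1.125.
Midpoints: -0.9375, 0.1875, 1.3125, 2.4375.
r(-0.9375) ≈ -0.9541, r(0.1875) ≈ 0.3663, r(1.3125) ≈ 0.4939, r(2.4375) ≈ -0.9868.
Sum = Δx · [r(-0.9375) + r(0.1875) + r(1.3125) + r(2.4375)].
Sum ≈ -1.2158.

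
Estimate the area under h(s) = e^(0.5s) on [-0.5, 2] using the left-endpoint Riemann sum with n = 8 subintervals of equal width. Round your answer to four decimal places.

Δs = (2 − (-0.5))/8 = 0.3125.
Left endpoints: -0.5, -0.1875, 0.125, 0.4375, 0.75, 1.0625, 1.375, 1.6875.
h(-0.5) ≈ 0.7788, h(-0.1875) ≈ 0.9105, h(0.125) ≈ 1.0645, h(0.4375) ≈ 1.2445, h(0.75) ≈ 1.4550, h(1.0625) ≈ 1.7011, h(1.375) ≈ 1.9887, h(1.6875) ≈ 2.3251.
Sum = Δs · [h(-0.5) + h(-0.1875) + h(0.125) + ...].
Sum ≈ 3.5838.

3.5838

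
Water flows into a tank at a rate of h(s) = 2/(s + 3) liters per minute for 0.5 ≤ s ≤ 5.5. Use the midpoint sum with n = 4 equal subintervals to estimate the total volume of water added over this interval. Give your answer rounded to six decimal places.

1.765996

Δs = (5.5 − 0.5)/4 = 1.25.
Midpoints: 1.125, 2.375, 3.625, 4.875.
h(1.125) = 16/33, h(2.375) = 16/43, h(3.625) = 16/53, h(4.875) = 16/63.
Sum = Δs · [h(1.125) + h(2.375) + h(3.625) + h(4.875)].
Sum ≈ 1.765996.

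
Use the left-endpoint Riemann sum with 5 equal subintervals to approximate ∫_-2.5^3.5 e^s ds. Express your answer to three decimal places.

Δs = (3.5 − (-2.5))/5 = 1.2.
Left endpoints: -2.5, -1.3, -0.1, 1.1, 2.3.
f(-2.5) ≈ 0.082, f(-1.3) ≈ 0.273, f(-0.1) ≈ 0.905, f(1.1) ≈ 3.004, f(2.3) ≈ 9.974.
Sum = Δs · [f(-2.5) + f(-1.3) + f(-0.1) + f(1.1) + f(2.3)].
Sum ≈ 17.085.

17.085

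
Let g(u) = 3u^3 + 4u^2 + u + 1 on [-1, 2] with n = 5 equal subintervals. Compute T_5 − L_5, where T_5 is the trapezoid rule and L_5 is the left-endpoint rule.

12.6

T_5 = 29.28.
L_5 = 16.68.
T_5 − L_5 = 12.6.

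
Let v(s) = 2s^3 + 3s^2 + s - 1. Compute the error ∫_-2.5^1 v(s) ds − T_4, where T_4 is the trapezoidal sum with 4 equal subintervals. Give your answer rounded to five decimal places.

Exact integral: ∫_-2.5^1 v(s) ds = -8.53125.
T_4 ≈ -9.2011719.
Error ≈ -8.53125 − (-9.2011719) ≈ 0.66992.

0.66992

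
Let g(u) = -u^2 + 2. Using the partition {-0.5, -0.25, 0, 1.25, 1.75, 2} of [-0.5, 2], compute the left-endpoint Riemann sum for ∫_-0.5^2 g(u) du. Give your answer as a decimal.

Subinterval widths: 0.25, 0.25, 1.25, 0.5, 0.25.
Left endpoints: -0.5, -0.25, 0, 1.25, 1.75.
g(-0.5) = 1.75, g(-0.25) = 1.9375, g(0) = 2, g(1.25) = 0.4375, g(1.75) = -1.0625.
Sum = Σ Δu_i · g(u_i).
Sum = 3.375.

3.375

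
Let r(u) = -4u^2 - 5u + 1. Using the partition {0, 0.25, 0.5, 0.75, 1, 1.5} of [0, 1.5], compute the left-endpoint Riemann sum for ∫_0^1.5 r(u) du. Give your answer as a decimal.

Subinterval widths: 0.25, 0.25, 0.25, 0.25, 0.5.
Left endpoints: 0, 0.25, 0.5, 0.75, 1.
r(0) = 1, r(0.25) = -0.5, r(0.5) = -2.5, r(0.75) = -5, r(1) = -8.
Sum = Σ Δu_i · r(u_i).
Sum = -5.75.

-5.75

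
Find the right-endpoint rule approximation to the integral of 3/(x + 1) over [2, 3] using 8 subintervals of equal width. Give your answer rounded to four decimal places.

0.8476

Δx = (3 − 2)/8 = 0.125.
Right endpoints: 2.125, 2.25, 2.375, 2.5, 2.625, 2.75, 2.875, 3.
f(2.125) = 0.96, f(2.25) = 12/13, f(2.375) = 8/9, f(2.5) = 6/7, f(2.625) = 24/29, f(2.75) = 0.8, f(2.875) = 24/31, f(3) = 0.75.
Sum = Δx · [f(2.125) + f(2.25) + f(2.375) + ...].
Sum ≈ 0.8476.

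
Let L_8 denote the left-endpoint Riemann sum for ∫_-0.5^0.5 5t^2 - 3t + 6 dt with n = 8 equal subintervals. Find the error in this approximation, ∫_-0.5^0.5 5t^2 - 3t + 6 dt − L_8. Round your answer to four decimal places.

Exact integral: ∫_-0.5^0.5 f(t) dt ≈ 6.416667.
L_8 = 6.6171875.
Error ≈ 6.416667 − 6.6171875 ≈ -0.2005.

-0.2005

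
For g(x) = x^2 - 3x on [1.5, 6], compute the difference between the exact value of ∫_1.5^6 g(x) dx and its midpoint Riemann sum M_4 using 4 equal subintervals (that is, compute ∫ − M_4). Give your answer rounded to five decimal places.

0.47461

Exact integral: ∫_1.5^6 g(x) dx = 20.25.
M_4 ≈ 19.7753906.
Error ≈ 20.25 − 19.7753906 ≈ 0.47461.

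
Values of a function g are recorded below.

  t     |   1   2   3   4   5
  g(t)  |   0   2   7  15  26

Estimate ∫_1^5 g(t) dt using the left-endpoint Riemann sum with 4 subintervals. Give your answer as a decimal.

Δt = 1.
Sum = 1·[0 + 2 + 7 + 15] = 24.

24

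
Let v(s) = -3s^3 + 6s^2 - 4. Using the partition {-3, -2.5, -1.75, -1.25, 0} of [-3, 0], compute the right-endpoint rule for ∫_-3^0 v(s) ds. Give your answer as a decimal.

Subinterval widths: 0.5, 0.75, 0.5, 1.25.
Right endpoints: -2.5, -1.75, -1.25, 0.
v(-2.5) = 80.375, v(-1.75) = 30.453125, v(-1.25) = 11.234375, v(0) = -4.
Sum = Σ Δs_i · v(s_i).
Sum = 63.64453125.

63.64453125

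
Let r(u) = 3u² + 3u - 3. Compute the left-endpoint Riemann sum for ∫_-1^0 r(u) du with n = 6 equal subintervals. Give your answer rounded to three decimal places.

Δu = (0 − (-1))/6 = 1/6.
Left endpoints: -1, -5/6, -2/3, -0.5, -1/3, -1/6.
r(-1) = -3, r(-5/6) = -41/12, r(-2/3) = -11/3, r(-0.5) = -3.75, r(-1/3) = -11/3, r(-1/6) = -41/12.
Sum = Δu · [r(-1) + r(-5/6) + r(-2/3) + ...].
Sum ≈ -3.486.

-3.486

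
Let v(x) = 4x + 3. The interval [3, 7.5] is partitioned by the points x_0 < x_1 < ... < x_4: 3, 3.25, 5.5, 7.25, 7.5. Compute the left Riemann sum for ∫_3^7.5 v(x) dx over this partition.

91.5

Subinterval widths: 0.25, 2.25, 1.75, 0.25.
Left endpoints: 3, 3.25, 5.5, 7.25.
v(3) = 15, v(3.25) = 16, v(5.5) = 25, v(7.25) = 32.
Sum = Σ Δx_i · v(x_i).
Sum = 91.5.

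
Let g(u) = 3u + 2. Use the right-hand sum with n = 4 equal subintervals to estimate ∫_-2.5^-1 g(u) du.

Δu = (-1 − (-2.5))/4 = 0.375.
Right endpoints: -2.125, -1.75, -1.375, -1.
g(-2.125) = -4.375, g(-1.75) = -3.25, g(-1.375) = -2.125, g(-1) = -1.
Sum = Δu · [g(-2.125) + g(-1.75) + g(-1.375) + g(-1)].
Sum = -4.03125.

-4.03125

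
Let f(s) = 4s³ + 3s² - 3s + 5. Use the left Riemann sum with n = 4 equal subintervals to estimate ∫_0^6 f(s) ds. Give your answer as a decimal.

860.25

Δs = (6 − 0)/4 = 1.5.
Left endpoints: 0, 1.5, 3, 4.5.
f(0) = 5, f(1.5) = 20.75, f(3) = 131, f(4.5) = 416.75.
Sum = Δs · [f(0) + f(1.5) + f(3) + f(4.5)].
Sum = 860.25.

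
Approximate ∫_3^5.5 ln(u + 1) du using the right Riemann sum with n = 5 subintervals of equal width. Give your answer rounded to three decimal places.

4.241

Δu = (5.5 − 3)/5 = 0.5.
Right endpoints: 3.5, 4, 4.5, 5, 5.5.
f(3.5) ≈ 1.504, f(4) ≈ 1.609, f(4.5) ≈ 1.705, f(5) ≈ 1.792, f(5.5) ≈ 1.872.
Sum = Δu · [f(3.5) + f(4) + f(4.5) + f(5) + f(5.5)].
Sum ≈ 4.241.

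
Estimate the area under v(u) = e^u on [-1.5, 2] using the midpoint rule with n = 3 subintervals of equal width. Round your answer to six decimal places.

Δu = (2 − (-1.5))/3 = 7/6.
Midpoints: -11/12, 0.25, 17/12.
v(-11/12) ≈ 0.399850, v(0.25) ≈ 1.284025, v(17/12) ≈ 4.123353.
Sum = Δu · [v(-11/12) + v(0.25) + v(17/12)].
Sum ≈ 6.775099.

6.775099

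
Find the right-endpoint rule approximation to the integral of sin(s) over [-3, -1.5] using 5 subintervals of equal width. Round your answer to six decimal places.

Δs = (-1.5 − (-3))/5 = 0.3.
Right endpoints: -2.7, -2.4, -2.1, -1.8, -1.5.
f(-2.7) ≈ -0.427380, f(-2.4) ≈ -0.675463, f(-2.1) ≈ -0.863209, f(-1.8) ≈ -0.973848, f(-1.5) ≈ -0.997495.
Sum = Δs · [f(-2.7) + f(-2.4) + f(-2.1) + f(-1.8) + f(-1.5)].
Sum ≈ -1.181219.

-1.181219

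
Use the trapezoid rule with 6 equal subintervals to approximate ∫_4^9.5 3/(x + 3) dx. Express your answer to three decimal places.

1.742

Δx = (9.5 − 4)/6 = 11/12.
f(4) = 3/7, f(59/12) = 36/95, f(35/6) = 18/53, f(6.75) = 4/13, f(23/3) = 0.28125, f(103/12) = 36/139, f(9.5) = 0.24.
T_6 = (Δx/2)·[f(x_0) + 2f(x_1) + ... + 2f(x_{5}) + f(x_6)].
Sum ≈ 1.742.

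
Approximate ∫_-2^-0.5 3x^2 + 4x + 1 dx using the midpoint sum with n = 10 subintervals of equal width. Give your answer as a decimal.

Δx = (-0.5 − (-2))/10 = 0.15.
Midpoints: -1.925, -1.775, -1.625, -1.475, -1.325, -1.175, -1.025, -0.875, -0.725, -0.575.
f(-1.925) = 4.416875, f(-1.775) = 3.351875, f(-1.625) = 2.421875, f(-1.475) = 1.626875, f(-1.325) = 0.966875, f(-1.175) = 0.441875, f(-1.025) = 0.051875, f(-0.875) = -0.203125, f(-0.725) = -0.323125, f(-0.575) = -0.308125.
Sum = Δx · [f(-1.925) + f(-1.775) + f(-1.625) + ...].
Sum = 1.8665625.

1.8665625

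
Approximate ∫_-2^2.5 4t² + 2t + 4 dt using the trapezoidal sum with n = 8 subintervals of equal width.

Δt = (2.5 − (-2))/8 = 0.5625.
f(-2) = 16, f(-1.4375) = 9.390625, f(-0.875) = 5.3125, f(-0.3125) = 3.765625, f(0.25) = 4.75, f(0.8125) = 8.265625, f(1.375) = 14.3125, f(1.9375) = 22.890625, f(2.5) = 34.
T_8 = (Δt/2)·[f(t_0) + 2f(t_1) + ... + 2f(t_{7}) + f(t_8)].
Sum = 52.69921875.

52.69921875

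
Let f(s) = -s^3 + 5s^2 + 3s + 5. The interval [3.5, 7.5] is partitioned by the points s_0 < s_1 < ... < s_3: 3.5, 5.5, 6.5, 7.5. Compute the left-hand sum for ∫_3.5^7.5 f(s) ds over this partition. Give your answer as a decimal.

35.25

Subinterval widths: 2, 1, 1.
Left endpoints: 3.5, 5.5, 6.5.
f(3.5) = 33.875, f(5.5) = 6.375, f(6.5) = -38.875.
Sum = Σ Δs_i · f(s_i).
Sum = 35.25.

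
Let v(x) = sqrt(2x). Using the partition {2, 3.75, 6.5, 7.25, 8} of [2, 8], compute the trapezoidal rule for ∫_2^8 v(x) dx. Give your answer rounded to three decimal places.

18.578

Subinterval widths: 1.75, 2.75, 0.75, 0.75.
v(2) ≈ 2.000, v(3.75) ≈ 2.739, v(6.5) ≈ 3.606, v(7.25) ≈ 3.808, v(8) ≈ 4.000.
On each subinterval the trapezoid contributes (Δx_i/2)·[v(x_{i-1}) + v(x_i)].
Sum ≈ 18.578.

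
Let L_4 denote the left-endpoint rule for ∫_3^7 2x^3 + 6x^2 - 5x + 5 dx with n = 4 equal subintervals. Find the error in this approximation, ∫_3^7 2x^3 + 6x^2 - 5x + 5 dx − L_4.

Exact integral: ∫_3^7 f(x) dx = 1712.
L_4 = 1310.
Error = 1712 − 1310 = 402.

402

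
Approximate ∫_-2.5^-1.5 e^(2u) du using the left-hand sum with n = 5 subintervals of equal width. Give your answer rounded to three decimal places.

0.018

Δu = (-1.5 − (-2.5))/5 = 0.2.
Left endpoints: -2.5, -2.3, -2.1, -1.9, -1.7.
f(-2.5) ≈ 0.007, f(-2.3) ≈ 0.010, f(-2.1) ≈ 0.015, f(-1.9) ≈ 0.022, f(-1.7) ≈ 0.033.
Sum = Δu · [f(-2.5) + f(-2.3) + f(-2.1) + f(-1.9) + f(-1.7)].
Sum ≈ 0.018.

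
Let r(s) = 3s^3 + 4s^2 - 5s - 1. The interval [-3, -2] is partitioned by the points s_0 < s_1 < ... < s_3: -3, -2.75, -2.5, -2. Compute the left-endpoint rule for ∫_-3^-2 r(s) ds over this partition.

-17.78515625

Subinterval widths: 0.25, 0.25, 0.5.
Left endpoints: -3, -2.75, -2.5.
r(-3) = -31, r(-2.75) = -19.390625, r(-2.5) = -10.375.
Sum = Σ Δs_i · r(s_i).
Sum = -17.78515625.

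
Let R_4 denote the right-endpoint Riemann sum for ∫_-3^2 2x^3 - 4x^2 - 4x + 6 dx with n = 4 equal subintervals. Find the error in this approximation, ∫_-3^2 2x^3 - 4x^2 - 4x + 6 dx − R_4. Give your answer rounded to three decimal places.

Exact integral: ∫_-3^2 f(x) dx ≈ -39.16667.
R_4 = -4.53125.
Error ≈ -39.16667 − (-4.53125) ≈ -34.635.

-34.635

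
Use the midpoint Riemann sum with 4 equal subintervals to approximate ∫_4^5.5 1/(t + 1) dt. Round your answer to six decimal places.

Δt = (5.5 − 4)/4 = 0.375.
Midpoints: 4.1875, 4.5625, 4.9375, 5.3125.
f(4.1875) = 16/83, f(4.5625) = 16/89, f(4.9375) = 16/95, f(5.3125) = 16/101.
Sum = Δt · [f(4.1875) + f(4.5625) + f(4.9375) + f(5.3125)].
Sum ≈ 0.262269.

0.262269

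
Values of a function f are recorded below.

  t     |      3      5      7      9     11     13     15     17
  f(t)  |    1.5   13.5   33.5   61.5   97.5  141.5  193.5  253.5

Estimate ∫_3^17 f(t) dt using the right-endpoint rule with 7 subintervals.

1589

Δt = 2.
Sum = 2·[13.5 + 33.5 + 61.5 + 97.5 + 141.5 + 193.5 + 253.5] = 1589.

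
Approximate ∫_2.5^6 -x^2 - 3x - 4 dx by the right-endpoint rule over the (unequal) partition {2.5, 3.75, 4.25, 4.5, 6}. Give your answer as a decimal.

-150.484375

Subinterval widths: 1.25, 0.5, 0.25, 1.5.
Right endpoints: 3.75, 4.25, 4.5, 6.
f(3.75) = -29.3125, f(4.25) = -34.8125, f(4.5) = -37.75, f(6) = -58.
Sum = Σ Δx_i · f(x_i).
Sum = -150.484375.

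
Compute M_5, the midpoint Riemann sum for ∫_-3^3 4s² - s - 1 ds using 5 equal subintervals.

63.12

Δs = (3 − (-3))/5 = 1.2.
Midpoints: -2.4, -1.2, 0, 1.2, 2.4.
f(-2.4) = 24.44, f(-1.2) = 5.96, f(0) = -1, f(1.2) = 3.56, f(2.4) = 19.64.
Sum = Δs · [f(-2.4) + f(-1.2) + f(0) + f(1.2) + f(2.4)].
Sum = 63.12.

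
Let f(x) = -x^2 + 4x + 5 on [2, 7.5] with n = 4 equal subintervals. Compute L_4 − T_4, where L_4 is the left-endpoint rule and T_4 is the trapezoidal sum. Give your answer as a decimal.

L_4 = 13.10546875.
T_4 = -7.69140625.
L_4 − T_4 = 20.796875.

20.796875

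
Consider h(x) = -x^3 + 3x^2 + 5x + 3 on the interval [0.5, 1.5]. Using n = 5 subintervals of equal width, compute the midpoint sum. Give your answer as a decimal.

Δx = (1.5 − 0.5)/5 = 0.2.
Midpoints: 0.6, 0.8, 1, 1.2, 1.4.
h(0.6) = 6.864, h(0.8) = 8.408, h(1) = 10, h(1.2) = 11.592, h(1.4) = 13.136.
Sum = Δx · [h(0.6) + h(0.8) + h(1) + h(1.2) + h(1.4)].
Sum = 10.

10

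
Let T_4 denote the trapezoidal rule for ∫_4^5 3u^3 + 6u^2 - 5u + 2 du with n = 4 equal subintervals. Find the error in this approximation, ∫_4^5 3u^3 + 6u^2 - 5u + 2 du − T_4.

-0.484375

Exact integral: ∫_4^5 f(u) du = 378.25.
T_4 = 378.734375.
Error = 378.25 − 378.734375 = -0.484375.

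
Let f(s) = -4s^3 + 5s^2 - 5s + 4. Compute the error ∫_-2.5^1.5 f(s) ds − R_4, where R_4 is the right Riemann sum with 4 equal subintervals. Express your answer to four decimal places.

Exact integral: ∫_-2.5^1.5 f(s) ds ≈ 91.666667.
R_4 = 41.
Error ≈ 91.666667 − 41 ≈ 50.6667.

50.6667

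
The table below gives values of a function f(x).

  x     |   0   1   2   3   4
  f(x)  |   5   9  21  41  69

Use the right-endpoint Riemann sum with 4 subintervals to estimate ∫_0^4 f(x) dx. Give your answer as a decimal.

140

Δx = 1.
Sum = 1·[9 + 21 + 41 + 69] = 140.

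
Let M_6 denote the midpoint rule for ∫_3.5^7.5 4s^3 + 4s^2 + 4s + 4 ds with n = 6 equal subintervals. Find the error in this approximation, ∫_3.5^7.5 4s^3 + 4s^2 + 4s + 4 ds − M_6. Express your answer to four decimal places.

Exact integral: ∫_3.5^7.5 f(s) ds ≈ 3623.333333.
M_6 ≈ 3612.962963.
Error ≈ 3623.333333 − 3612.962963 ≈ 10.3704.

10.3704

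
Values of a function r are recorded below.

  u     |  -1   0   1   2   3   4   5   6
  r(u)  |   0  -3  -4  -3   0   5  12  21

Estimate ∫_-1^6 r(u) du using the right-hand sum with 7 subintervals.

28

Δu = 1.
Sum = 1·[(-3) + (-4) + (-3) + 0 + 5 + 12 + 21] = 28.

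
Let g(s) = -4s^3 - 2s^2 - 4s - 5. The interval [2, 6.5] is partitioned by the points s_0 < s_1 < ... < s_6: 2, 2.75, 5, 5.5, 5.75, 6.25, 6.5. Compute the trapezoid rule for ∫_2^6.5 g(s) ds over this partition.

Subinterval widths: 0.75, 2.25, 0.5, 0.25, 0.5, 0.25.
g(2) = -53, g(2.75) = -114.3125, g(5) = -575, g(5.5) = -753, g(5.75) = -854.5625, g(6.25) = -1084.6875, g(6.5) = -1214.
On each subinterval the trapezoid contributes (Δs_i/2)·[g(s_{i-1}) + g(s_i)].
Sum = -2143.3125.

-2143.3125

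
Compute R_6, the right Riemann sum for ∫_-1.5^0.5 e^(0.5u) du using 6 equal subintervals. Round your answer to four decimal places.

1.7624

Δu = (0.5 − (-1.5))/6 = 1/3.
Right endpoints: -7/6, -5/6, -0.5, -1/6, 1/6, 0.5.
f(-7/6) ≈ 0.5580, f(-5/6) ≈ 0.6592, f(-0.5) ≈ 0.7788, f(-1/6) ≈ 0.9200, f(1/6) ≈ 1.0869, f(0.5) ≈ 1.2840.
Sum = Δu · [f(-7/6) + f(-5/6) + f(-0.5) + ...].
Sum ≈ 1.7624.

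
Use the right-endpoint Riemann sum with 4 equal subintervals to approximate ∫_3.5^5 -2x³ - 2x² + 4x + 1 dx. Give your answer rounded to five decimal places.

-300.63867

Δx = (5 − 3.5)/4 = 0.375.
Right endpoints: 3.875, 4.25, 4.625, 5.
f(3.875) = -129.90234375, f(4.25) = -171.65625, f(4.625) = -221.14453125, f(5) = -279.
Sum = Δx · [f(3.875) + f(4.25) + f(4.625) + f(5)].
Sum ≈ -300.63867.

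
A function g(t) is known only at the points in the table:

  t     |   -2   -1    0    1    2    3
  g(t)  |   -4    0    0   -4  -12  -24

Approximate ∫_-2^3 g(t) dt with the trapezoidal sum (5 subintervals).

Δt = 1.
T_5 = (1/2)·[(-4) + 2·0 + 2·0 + 2·(-4) + 2·(-12) + (-24)] = -30.

-30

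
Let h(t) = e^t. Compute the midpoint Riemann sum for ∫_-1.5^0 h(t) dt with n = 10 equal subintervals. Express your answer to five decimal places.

Δt = (0 − (-1.5))/10 = 0.15.
Midpoints: -1.425, -1.275, -1.125, -0.975, -0.825, -0.675, -0.525, -0.375, -0.225, -0.075.
h(-1.425) ≈ 0.24051, h(-1.275) ≈ 0.27943, h(-1.125) ≈ 0.32465, h(-0.975) ≈ 0.37719, h(-0.825) ≈ 0.43823, h(-0.675) ≈ 0.50916, h(-0.525) ≈ 0.59156, h(-0.375) ≈ 0.68729, h(-0.225) ≈ 0.79852, h(-0.075) ≈ 0.92774.
Sum = Δt · [h(-1.425) + h(-1.275) + h(-1.125) + ...].
Sum ≈ 0.77614.

0.77614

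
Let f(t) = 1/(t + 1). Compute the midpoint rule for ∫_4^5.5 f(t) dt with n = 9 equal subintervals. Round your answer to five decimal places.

Δt = (5.5 − 4)/9 = 1/6.
Midpoints: 49/12, 4.25, 53/12, 55/12, 4.75, 59/12, 61/12, 5.25, 65/12.
f(49/12) = 12/61, f(4.25) = 4/21, f(53/12) = 12/65, f(55/12) = 12/67, f(4.75) = 4/23, f(59/12) = 12/71, f(61/12) = 12/73, f(5.25) = 0.16, f(65/12) = 12/77.
Sum = Δt · [f(49/12) + f(4.25) + f(53/12) + ...].
Sum ≈ 0.26235.

0.26235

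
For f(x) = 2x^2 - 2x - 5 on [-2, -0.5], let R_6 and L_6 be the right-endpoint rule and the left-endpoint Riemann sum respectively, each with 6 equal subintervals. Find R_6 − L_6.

-2.625

R_6 = 0.21875.
L_6 = 2.84375.
R_6 − L_6 = -2.625.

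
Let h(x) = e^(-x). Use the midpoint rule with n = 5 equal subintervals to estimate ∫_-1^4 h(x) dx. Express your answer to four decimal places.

2.5907

Δx = (4 − (-1))/5 = 1.
Midpoints: -0.5, 0.5, 1.5, 2.5, 3.5.
h(-0.5) ≈ 1.6487, h(0.5) ≈ 0.6065, h(1.5) ≈ 0.2231, h(2.5) ≈ 0.0821, h(3.5) ≈ 0.0302.
Sum = Δx · [h(-0.5) + h(0.5) + h(1.5) + h(2.5) + h(3.5)].
Sum ≈ 2.5907.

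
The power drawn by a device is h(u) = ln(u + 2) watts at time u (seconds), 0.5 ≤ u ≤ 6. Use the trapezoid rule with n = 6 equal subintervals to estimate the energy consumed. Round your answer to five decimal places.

Δu = (6 − 0.5)/6 = 11/12.
h(0.5) ≈ 0.91629, h(17/12) ≈ 1.22867, h(7/3) ≈ 1.46634, h(3.25) ≈ 1.65823, h(25/6) ≈ 1.81916, h(61/12) ≈ 1.95774, h(6) ≈ 2.07944.
T_6 = (Δu/2)·[h(u_0) + 2h(u_1) + ... + 2h(u_{5}) + h(u_6)].
Sum ≈ 8.82567.

8.82567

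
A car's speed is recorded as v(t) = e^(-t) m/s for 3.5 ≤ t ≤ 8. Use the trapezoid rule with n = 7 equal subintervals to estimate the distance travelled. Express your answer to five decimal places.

Δt = (8 − 3.5)/7 = 9/14.
v(3.5) ≈ 0.03020, v(29/7) ≈ 0.01588, v(67/14) ≈ 0.00835, v(38/7) ≈ 0.00439, v(85/14) ≈ 0.00231, v(47/7) ≈ 0.00121, v(103/14) ≈ 0.00064, v(8) ≈ 0.00034.
T_7 = (Δt/2)·[v(t_0) + 2v(t_1) + ... + 2v(t_{6}) + v(t_7)].
Sum ≈ 0.03088.

0.03088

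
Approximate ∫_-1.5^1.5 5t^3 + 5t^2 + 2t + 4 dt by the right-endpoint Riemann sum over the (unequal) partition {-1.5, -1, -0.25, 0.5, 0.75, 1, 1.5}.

33.125

Subinterval widths: 0.5, 0.75, 0.75, 0.25, 0.25, 0.5.
Right endpoints: -1, -0.25, 0.5, 0.75, 1, 1.5.
f(-1) = 2, f(-0.25) = 3.734375, f(0.5) = 6.875, f(0.75) = 10.421875, f(1) = 16, f(1.5) = 35.125.
Sum = Σ Δt_i · f(t_i).
Sum = 33.125.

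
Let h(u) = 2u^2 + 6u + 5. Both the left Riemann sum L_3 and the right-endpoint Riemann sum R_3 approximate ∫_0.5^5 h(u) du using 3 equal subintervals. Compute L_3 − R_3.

-114.75

L_3 = 126.
R_3 = 240.75.
L_3 − R_3 = -114.75.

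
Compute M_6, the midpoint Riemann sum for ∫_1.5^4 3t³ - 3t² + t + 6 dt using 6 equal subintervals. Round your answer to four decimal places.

Δt = (4 − 1.5)/6 = 5/12.
Midpoints: 41/24, 2.125, 61/24, 71/24, 3.375, 91/24.
f(41/24) = 64097/4608, f(2.125) = 11963/512, f(61/24) = 177037/4608, f(71/24) = 278207/4608, f(3.375) = 46353/512, f(91/24) = 599947/4608.
Sum = Δt · [f(41/24) + f(2.125) + f(61/24) + ...].
Sum ≈ 148.6664.

148.6664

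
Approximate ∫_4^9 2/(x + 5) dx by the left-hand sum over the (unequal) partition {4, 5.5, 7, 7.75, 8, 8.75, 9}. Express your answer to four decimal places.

0.9350

Subinterval widths: 1.5, 1.5, 0.75, 0.25, 0.75, 0.25.
Left endpoints: 4, 5.5, 7, 7.75, 8, 8.75.
f(4) = 2/9, f(5.5) = 4/21, f(7) = 1/6, f(7.75) = 8/51, f(8) = 2/13, f(8.75) = 8/55.
Sum = Σ Δx_i · f(x_i).
Sum ≈ 0.9350.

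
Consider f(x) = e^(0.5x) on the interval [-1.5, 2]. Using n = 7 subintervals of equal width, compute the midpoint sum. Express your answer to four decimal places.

Δx = (2 − (-1.5))/7 = 0.5.
Midpoints: -1.25, -0.75, -0.25, 0.25, 0.75, 1.25, 1.75.
f(-1.25) ≈ 0.5353, f(-0.75) ≈ 0.6873, f(-0.25) ≈ 0.8825, f(0.25) ≈ 1.1331, f(0.75) ≈ 1.4550, f(1.25) ≈ 1.8682, f(1.75) ≈ 2.3989.
Sum = Δx · [f(-1.25) + f(-0.75) + f(-0.25) + ...].
Sum ≈ 4.4802.

4.4802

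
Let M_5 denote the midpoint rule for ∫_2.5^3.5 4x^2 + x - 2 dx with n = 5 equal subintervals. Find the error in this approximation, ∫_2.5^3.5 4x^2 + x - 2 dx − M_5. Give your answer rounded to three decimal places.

0.013

Exact integral: ∫_2.5^3.5 f(x) dx ≈ 37.33333.
M_5 = 37.32.
Error ≈ 37.33333 − 37.32 ≈ 0.013.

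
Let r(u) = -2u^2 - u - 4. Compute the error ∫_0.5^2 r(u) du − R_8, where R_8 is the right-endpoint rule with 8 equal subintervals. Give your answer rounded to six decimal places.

Exact integral: ∫_0.5^2 r(u) du = -13.125.
R_8 ≈ -13.98632812.
Error ≈ -13.125 − (-13.98632812) ≈ 0.861328.

0.861328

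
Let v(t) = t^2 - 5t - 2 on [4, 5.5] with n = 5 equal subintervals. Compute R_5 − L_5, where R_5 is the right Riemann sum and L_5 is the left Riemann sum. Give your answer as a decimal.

R_5 = -3.465.
L_5 = -5.49.
R_5 − L_5 = 2.025.

2.025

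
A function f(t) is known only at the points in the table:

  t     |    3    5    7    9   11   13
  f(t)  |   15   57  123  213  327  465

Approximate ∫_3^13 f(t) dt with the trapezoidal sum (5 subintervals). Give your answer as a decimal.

Δt = 2.
T_5 = (2/2)·[15 + 2·57 + 2·123 + 2·213 + 2·327 + 465] = 1920.

1920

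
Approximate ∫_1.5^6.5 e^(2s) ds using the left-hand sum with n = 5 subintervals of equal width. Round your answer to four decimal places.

69242.3575

Δs = (6.5 − 1.5)/5 = 1.
Left endpoints: 1.5, 2.5, 3.5, 4.5, 5.5.
f(1.5) ≈ 20.0855, f(2.5) ≈ 148.4132, f(3.5) ≈ 1096.6332, f(4.5) ≈ 8103.0839, f(5.5) ≈ 59874.1417.
Sum = Δs · [f(1.5) + f(2.5) + f(3.5) + f(4.5) + f(5.5)].
Sum ≈ 69242.3575.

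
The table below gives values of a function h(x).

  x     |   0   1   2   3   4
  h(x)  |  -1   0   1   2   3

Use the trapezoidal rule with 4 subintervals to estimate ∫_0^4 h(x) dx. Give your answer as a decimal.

Δx = 1.
T_4 = (1/2)·[(-1) + 2·0 + 2·1 + 2·2 + 3] = 4.

4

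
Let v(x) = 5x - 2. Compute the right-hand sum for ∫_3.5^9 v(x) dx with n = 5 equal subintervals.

Δx = (9 − 3.5)/5 = 1.1.
Right endpoints: 4.6, 5.7, 6.8, 7.9, 9.
v(4.6) = 21, v(5.7) = 26.5, v(6.8) = 32, v(7.9) = 37.5, v(9) = 43.
Sum = Δx · [v(4.6) + v(5.7) + v(6.8) + v(7.9) + v(9)].
Sum = 176.

176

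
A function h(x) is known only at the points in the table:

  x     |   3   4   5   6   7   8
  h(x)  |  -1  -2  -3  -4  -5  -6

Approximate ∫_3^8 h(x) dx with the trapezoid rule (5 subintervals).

-17.5

Δx = 1.
T_5 = (1/2)·[(-1) + 2·(-2) + 2·(-3) + 2·(-4) + 2·(-5) + (-6)] = -17.5.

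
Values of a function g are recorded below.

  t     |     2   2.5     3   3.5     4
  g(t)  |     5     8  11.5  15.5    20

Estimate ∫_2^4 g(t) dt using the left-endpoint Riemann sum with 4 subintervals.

Δt = 0.5.
Sum = 0.5·[5 + 8 + 11.5 + 15.5] = 20.

20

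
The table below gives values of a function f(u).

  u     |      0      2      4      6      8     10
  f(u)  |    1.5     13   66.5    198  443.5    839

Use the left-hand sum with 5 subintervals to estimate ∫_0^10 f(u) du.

Δu = 2.
Sum = 2·[1.5 + 13 + 66.5 + 198 + 443.5] = 1445.

1445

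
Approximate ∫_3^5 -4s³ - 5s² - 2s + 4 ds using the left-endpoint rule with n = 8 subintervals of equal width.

Δs = (5 − 3)/8 = 0.25.
Left endpoints: 3, 3.25, 3.5, 3.75, 4, 4.25, 4.5, 4.75.
f(3) = -155, f(3.25) = -192.625, f(3.5) = -235.75, f(3.75) = -284.75, f(4) = -340, f(4.25) = -401.875, f(4.5) = -470.75, f(4.75) = -547.
Sum = Δs · [f(3) + f(3.25) + f(3.5) + ...].
Sum = -656.9375.

-656.9375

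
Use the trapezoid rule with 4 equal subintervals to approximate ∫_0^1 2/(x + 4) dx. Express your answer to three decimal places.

0.447

Δx = (1 − 0)/4 = 0.25.
f(0) = 0.5, f(0.25) = 8/17, f(0.5) = 4/9, f(0.75) = 8/19, f(1) = 0.4.
T_4 = (Δx/2)·[f(x_0) + 2f(x_1) + 2f(x_2) + 2f(x_3) + f(x_4)].
Sum ≈ 0.447.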